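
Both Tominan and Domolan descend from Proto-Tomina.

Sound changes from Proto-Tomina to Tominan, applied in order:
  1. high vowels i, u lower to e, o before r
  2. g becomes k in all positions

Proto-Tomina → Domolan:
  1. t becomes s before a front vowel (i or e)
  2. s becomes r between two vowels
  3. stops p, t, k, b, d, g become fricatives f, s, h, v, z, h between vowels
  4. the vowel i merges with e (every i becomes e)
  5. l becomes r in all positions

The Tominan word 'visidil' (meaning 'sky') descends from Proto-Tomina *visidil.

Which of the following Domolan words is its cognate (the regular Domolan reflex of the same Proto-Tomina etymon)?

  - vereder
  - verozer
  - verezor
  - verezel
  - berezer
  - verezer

Domolan: start from *visidil.
  rule 1: no change — visidil
  rule 2 (rhotacism): visidil → viridil
  rule 3 (intervocalic lenition): viridil → virizil
  rule 4 (vowel merger): virizil → verezel
  rule 5 (unconditioned shift): verezel → verezer
  ⇒ Domolan verezer

verezer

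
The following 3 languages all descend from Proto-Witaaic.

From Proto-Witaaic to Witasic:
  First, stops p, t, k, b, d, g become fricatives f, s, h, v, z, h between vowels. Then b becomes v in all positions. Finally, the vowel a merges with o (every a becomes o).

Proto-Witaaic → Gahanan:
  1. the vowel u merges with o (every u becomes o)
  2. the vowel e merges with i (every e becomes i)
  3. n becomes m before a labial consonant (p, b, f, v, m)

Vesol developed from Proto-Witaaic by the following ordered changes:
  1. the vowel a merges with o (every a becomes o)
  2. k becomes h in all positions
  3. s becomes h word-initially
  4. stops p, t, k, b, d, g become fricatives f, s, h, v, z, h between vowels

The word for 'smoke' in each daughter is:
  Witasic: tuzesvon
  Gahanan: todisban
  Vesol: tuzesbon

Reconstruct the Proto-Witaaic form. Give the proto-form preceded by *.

Position 3: Witasic has z, Gahanan has d, Vesol has z. Gahanan preserves d here (none of its changes turn any other segment into d), so the proto-segment is *d.
Position 2: Witasic has u, Gahanan has o, Vesol has u. Witasic preserves u here (none of its changes turn any other segment into u), so the proto-segment is *u.
Continuing position by position gives *tudesban; check it forward:
Witasic: start from *tudesban.
  rule 1 (intervocalic lenition): tudesban → tuzesban
  rule 2 (unconditioned shift): tuzesban → tuzesvan
  rule 3 (vowel merger): tuzesvan → tuzesvon
  ⇒ Witasic tuzesvon
Gahanan: start from *tudesban.
  rule 1 (vowel merger): tudesban → todesban
  rule 2 (vowel merger): todesban → todisban
  rule 3: no change — todisban
  ⇒ Gahanan todisban
Vesol: *tudesban > tudesbon > tuzesbon  (by vowel merger, intervocalic lenition)
No other proto-form is consistent with every reflex, so the reconstruction is *tudesban.

*tudesban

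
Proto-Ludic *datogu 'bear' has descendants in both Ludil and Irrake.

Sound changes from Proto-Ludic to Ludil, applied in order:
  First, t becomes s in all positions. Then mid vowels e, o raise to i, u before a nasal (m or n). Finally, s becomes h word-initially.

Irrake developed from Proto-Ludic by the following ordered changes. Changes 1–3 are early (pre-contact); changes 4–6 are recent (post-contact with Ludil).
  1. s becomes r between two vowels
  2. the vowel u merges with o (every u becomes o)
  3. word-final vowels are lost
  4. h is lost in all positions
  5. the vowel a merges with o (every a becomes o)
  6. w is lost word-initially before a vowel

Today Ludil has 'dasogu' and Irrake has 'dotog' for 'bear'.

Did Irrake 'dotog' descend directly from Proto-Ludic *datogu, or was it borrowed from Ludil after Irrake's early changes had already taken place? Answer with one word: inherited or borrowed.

inherited

If inherited, *datogu would pass through all of Irrake's changes:
Irrake: *datogu > datogo > datog > dotog  (by vowel merger, apocope, vowel merger)
If borrowed from Ludil 'dasogu' after the early changes, it would undergo only the recent ones:
  rule 4 (h-loss): no change (dasogu)
  rule 5 (vowel merger): dasogu → dosogu
  rule 6 (glide loss): no change (dosogu)
  ⇒ as a loan: dosogu
Irrake 'dotog' matches the inherited outcome exactly, so it is an inherited cognate, not a loan.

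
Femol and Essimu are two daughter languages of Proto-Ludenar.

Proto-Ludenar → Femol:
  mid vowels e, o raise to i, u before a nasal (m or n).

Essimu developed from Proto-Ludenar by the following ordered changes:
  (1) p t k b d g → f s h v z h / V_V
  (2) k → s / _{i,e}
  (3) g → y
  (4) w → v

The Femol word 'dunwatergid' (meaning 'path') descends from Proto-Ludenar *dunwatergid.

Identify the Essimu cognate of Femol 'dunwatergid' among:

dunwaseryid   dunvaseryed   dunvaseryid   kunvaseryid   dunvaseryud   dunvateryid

dunvaseryid

Essimu: *dunwatergid
  dunwatergid → dunwasergid   [intervocalic lenition]
  dunwasergid (rule 2 does not apply)
  dunwasergid → dunwaseryid   [unconditioned shift]
  dunwaseryid → dunvaseryid   [unconditioned shift]
  giving Essimu dunvaseryid.
Among the options, 'dunvaseryid' alone shows every Essimu change applied in order.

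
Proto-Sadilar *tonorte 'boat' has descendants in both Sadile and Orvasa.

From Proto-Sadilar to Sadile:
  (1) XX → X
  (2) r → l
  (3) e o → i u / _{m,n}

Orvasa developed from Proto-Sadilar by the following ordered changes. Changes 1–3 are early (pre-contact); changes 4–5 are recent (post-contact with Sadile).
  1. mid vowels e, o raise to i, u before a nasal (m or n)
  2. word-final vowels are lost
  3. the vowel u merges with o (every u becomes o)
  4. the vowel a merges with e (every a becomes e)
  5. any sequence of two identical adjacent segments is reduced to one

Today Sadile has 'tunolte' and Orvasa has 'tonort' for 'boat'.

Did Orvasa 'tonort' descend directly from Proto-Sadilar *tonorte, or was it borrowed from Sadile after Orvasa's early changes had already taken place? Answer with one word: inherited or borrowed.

inherited

If inherited, *tonorte would pass through all of Orvasa's changes:
Orvasa: start from *tonorte.
  rule 1 (pre-nasal raising): tonorte → tunorte
  rule 2 (apocope): tunorte → tunort
  rule 3 (vowel merger): tunort → tonort
  rule 4: no change — tonort
  rule 5: no change — tonort
  ⇒ Orvasa tonort
If borrowed from Sadile 'tunolte' after the early changes, it would undergo only the recent ones:
  rule 4 (vowel merger): no change (tunolte)
  rule 5 (degemination): no change (tunolte)
  ⇒ as a loan: tunolte
Orvasa 'tonort' matches the inherited outcome exactly, so it is an inherited cognate, not a loan.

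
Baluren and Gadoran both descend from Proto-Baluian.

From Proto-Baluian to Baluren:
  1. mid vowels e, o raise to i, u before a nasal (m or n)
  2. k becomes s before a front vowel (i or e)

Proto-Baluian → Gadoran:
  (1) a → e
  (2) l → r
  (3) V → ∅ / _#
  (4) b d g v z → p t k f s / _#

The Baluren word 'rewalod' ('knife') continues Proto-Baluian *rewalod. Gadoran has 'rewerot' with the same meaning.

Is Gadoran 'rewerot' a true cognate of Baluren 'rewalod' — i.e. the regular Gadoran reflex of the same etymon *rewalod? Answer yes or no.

yes

Derive the expected Gadoran reflex of *rewalod:
Gadoran: *rewalod > rewelod > rewerod > rewerot  (by vowel merger, unconditioned shift, final devoicing)
Gadoran 'rewerot' matches the regular reflex exactly, so the pair is cognate.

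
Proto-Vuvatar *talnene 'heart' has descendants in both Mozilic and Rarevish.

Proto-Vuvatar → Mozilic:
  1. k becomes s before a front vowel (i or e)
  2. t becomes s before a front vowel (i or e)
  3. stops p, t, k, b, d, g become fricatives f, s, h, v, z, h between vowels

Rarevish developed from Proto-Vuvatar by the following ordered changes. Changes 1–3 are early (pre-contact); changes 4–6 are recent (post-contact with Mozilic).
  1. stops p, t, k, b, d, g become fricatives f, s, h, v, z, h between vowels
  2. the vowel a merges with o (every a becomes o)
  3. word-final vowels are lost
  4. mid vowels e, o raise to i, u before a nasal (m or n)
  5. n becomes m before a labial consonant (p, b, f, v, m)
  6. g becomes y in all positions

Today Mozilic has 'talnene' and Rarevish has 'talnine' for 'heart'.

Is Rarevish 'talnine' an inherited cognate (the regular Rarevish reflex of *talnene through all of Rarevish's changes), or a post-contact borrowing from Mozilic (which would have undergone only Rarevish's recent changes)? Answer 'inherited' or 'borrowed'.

borrowed

If inherited, *talnene would pass through all of Rarevish's changes:
Rarevish: start from *talnene.
  rule 1: no change — talnene
  rule 2 (vowel merger): talnene → tolnene
  rule 3 (apocope): tolnene → tolnen
  rule 4 (pre-nasal raising): tolnen → tolnin
  rule 5: no change — tolnin
  rule 6: no change — tolnin
  ⇒ Rarevish tolnin
If borrowed from Mozilic 'talnene' after the early changes, it would undergo only the recent ones:
  rule 4 (pre-nasal raising): talnene → talnine
  rule 5 (nasal place assimilation): no change (talnine)
  rule 6 (unconditioned shift): no change (talnine)
  ⇒ as a loan: talnine
Rarevish 'talnine' matches the loan outcome 'talnine', not the inherited 'tolnin' — it skipped the early Rarevish changes, so it was borrowed from Mozilic.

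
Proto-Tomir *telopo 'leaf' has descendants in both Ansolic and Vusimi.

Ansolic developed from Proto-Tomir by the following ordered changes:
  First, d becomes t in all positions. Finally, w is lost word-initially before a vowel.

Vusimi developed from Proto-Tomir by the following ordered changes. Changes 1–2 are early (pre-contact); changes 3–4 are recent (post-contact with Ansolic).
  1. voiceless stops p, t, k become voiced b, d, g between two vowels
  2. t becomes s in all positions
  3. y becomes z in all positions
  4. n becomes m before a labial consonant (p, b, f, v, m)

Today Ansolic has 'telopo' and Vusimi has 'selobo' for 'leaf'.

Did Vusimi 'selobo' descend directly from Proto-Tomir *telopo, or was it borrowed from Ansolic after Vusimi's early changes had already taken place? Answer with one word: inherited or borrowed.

If inherited, *telopo would pass through all of Vusimi's changes:
Vusimi: *telopo > telobo > selobo  (by intervocalic voicing, unconditioned shift)
If borrowed from Ansolic 'telopo' after the early changes, it would undergo only the recent ones:
  rule 3 (unconditioned shift): no change (telopo)
  rule 4 (nasal place assimilation): no change (telopo)
  ⇒ as a loan: telopo
Vusimi 'selobo' matches the inherited outcome exactly, so it is an inherited cognate, not a loan.

inherited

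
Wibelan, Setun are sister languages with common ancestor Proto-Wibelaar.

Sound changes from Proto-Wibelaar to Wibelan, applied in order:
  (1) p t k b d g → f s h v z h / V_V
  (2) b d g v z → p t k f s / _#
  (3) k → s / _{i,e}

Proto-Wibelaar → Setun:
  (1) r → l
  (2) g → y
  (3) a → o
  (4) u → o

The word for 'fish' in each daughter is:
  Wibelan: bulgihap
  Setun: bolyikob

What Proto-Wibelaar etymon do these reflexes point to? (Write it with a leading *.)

*bulgikab

Position 2: Wibelan has u, Setun has o. Wibelan preserves u here (none of its changes turn any other segment into u), so the proto-segment is *u.
Position 7: Wibelan has a, Setun has o. Wibelan preserves a here (none of its changes turn any other segment into a), so the proto-segment is *a.
Verify the candidate proto-form against each daughter:
Wibelan: *bulgikab
  bulgikab → bulgihab   [intervocalic lenition]
  bulgihab → bulgihap   [final devoicing]
  bulgihap (rule 3 does not apply)
  giving Wibelan bulgihap.
Setun: *bulgikab
  bulgikab (rule 1 does not apply)
  bulgikab → bulyikab   [unconditioned shift]
  bulyikab → bulyikob   [vowel merger]
  bulyikob → bolyikob   [vowel merger]
  giving Setun bolyikob.
*bulgikab is the unique common source.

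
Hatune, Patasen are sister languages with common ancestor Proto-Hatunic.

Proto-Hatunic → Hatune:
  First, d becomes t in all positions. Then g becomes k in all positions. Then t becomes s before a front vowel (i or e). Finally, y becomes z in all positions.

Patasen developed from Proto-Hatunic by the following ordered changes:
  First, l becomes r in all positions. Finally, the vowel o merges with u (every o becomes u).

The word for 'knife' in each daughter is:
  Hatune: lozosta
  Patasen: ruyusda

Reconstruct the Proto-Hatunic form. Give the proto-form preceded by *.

Position 1: Hatune has l, Patasen has r. Hatune preserves l here (none of its changes turn any other segment into l), so the proto-segment is *l.
Position 6: Hatune has t, Patasen has d. Patasen preserves d here (none of its changes turn any other segment into d), so the proto-segment is *d.
Position 2: Hatune has o, Patasen has u. Hatune preserves o here (none of its changes turn any other segment into o), so the proto-segment is *o.
Verify the candidate proto-form against each daughter:
Hatune: start from *loyosda.
  rule 1 (unconditioned shift): loyosda → loyosta
  rule 2: no change — loyosta
  rule 3: no change — loyosta
  rule 4 (unconditioned shift): loyosta → lozosta
  ⇒ Hatune lozosta
Patasen: *loyosda
  loyosda → royosda   [unconditioned shift]
  royosda → ruyusda   [vowel merger]
  giving Patasen ruyusda.
Only *loyosda yields all of Hatune lozosta, Patasen ruyusda.

*loyosda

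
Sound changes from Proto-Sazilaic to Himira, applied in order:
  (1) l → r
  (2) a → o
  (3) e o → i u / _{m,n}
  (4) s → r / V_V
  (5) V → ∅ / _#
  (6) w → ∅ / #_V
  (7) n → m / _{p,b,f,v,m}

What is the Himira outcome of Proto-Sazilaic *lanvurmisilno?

Himira: *lanvurmisilno
  lanvurmisilno → ranvurmisirno   [unconditioned shift]
  ranvurmisirno → ronvurmisirno   [vowel merger]
  ronvurmisirno → runvurmisirno   [pre-nasal raising]
  runvurmisirno → runvurmirirno   [rhotacism]
  runvurmirirno → runvurmirirn   [apocope]
  runvurmirirn (rule 6 does not apply)
  runvurmirirn → rumvurmirirn   [nasal place assimilation]
  giving Himira rumvurmirirn.

rumvurmirirn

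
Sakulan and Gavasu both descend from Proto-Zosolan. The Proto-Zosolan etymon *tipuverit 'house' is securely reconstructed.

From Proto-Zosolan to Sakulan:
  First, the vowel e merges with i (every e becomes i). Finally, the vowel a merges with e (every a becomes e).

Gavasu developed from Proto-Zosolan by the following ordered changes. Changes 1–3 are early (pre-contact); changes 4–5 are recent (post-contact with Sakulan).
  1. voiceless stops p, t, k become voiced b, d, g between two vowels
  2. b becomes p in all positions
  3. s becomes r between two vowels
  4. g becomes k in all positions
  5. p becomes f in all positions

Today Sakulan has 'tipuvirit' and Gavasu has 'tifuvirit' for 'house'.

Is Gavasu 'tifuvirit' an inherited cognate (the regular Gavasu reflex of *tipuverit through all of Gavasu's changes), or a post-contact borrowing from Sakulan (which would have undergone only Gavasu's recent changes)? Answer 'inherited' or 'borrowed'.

borrowed

If inherited, *tipuverit would pass through all of Gavasu's changes:
Gavasu: *tipuverit
  tipuverit → tibuverit   [intervocalic voicing]
  tibuverit → tipuverit   [unconditioned shift]
  tipuverit (rule 3 does not apply)
  tipuverit (rule 4 does not apply)
  tipuverit → tifuverit   [unconditioned shift]
  giving Gavasu tifuverit.
If borrowed from Sakulan 'tipuvirit' after the early changes, it would undergo only the recent ones:
  rule 4 (unconditioned shift): no change (tipuvirit)
  rule 5 (unconditioned shift): tipuvirit → tifuvirit
  ⇒ as a loan: tifuvirit
Gavasu 'tifuvirit' matches the loan outcome 'tifuvirit', not the inherited 'tifuverit' — it skipped the early Gavasu changes, so it was borrowed from Sakulan.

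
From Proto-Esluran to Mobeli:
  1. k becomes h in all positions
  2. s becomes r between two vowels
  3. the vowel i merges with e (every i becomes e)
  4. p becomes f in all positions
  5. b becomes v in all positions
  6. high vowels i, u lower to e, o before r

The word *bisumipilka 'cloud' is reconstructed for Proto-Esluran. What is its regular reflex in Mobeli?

Mobeli: start from *bisumipilka.
  rule 1 (unconditioned shift): bisumipilka → bisumipilha
  rule 2 (rhotacism): bisumipilha → birumipilha
  rule 3 (vowel merger): birumipilha → berumepelha
  rule 4 (unconditioned shift): berumepelha → berumefelha
  rule 5 (unconditioned shift): berumefelha → verumefelha
  rule 6: no change — verumefelha
  ⇒ Mobeli verumefelha

verumefelha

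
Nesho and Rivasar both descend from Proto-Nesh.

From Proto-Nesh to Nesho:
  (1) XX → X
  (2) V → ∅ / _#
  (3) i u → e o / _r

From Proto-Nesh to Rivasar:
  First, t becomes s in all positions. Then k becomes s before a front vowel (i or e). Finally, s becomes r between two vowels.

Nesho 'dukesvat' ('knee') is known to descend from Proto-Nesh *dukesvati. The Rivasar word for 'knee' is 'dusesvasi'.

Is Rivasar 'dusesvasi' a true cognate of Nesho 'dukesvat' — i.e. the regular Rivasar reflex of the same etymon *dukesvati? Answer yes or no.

Derive the expected Rivasar reflex of *dukesvati:
Rivasar: *dukesvati
  dukesvati → dukesvasi   [unconditioned shift]
  dukesvasi → dusesvasi   [palatalisation]
  dusesvasi → duresvari   [rhotacism]
  giving Rivasar duresvari.
The regular Rivasar reflex would be 'duresvari', but the attested form is 'dusesvasi'. The correspondence is irregular, so they are not cognates (the Rivasar form has a different source).

no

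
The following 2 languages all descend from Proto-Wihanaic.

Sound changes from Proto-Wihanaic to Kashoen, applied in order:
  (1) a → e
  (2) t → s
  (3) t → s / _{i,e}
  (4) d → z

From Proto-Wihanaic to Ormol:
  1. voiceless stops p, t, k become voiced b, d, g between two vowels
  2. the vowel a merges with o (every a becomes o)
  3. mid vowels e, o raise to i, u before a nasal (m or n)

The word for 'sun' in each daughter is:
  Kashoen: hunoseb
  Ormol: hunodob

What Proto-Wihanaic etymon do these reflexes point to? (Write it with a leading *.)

*hunotab

Position 5: Kashoen has s, Ormol has d. Taking the neighbouring segments as reconstructed: Kashoen s could go back to *t or *s; Ormol d could go back to *t or *d — the one source consistent with every daughter is *t.
Position 6: Kashoen has e, Ormol has o. Taking the neighbouring segments as reconstructed: Kashoen e could go back to *a or *e; Ormol o could go back to *a or *o — the one source consistent with every daughter is *a.
Continuing position by position gives *hunotab; check it forward:
Kashoen: *hunotab > hunoteb > hunoseb  (by vowel merger, unconditioned shift)
Ormol: start from *hunotab.
  rule 1 (intervocalic voicing): hunotab → hunodab
  rule 2 (vowel merger): hunodab → hunodob
  rule 3: no change — hunodob
  ⇒ Ormol hunodob
Only *hunotab yields all of Kashoen hunoseb, Ormol hunodob.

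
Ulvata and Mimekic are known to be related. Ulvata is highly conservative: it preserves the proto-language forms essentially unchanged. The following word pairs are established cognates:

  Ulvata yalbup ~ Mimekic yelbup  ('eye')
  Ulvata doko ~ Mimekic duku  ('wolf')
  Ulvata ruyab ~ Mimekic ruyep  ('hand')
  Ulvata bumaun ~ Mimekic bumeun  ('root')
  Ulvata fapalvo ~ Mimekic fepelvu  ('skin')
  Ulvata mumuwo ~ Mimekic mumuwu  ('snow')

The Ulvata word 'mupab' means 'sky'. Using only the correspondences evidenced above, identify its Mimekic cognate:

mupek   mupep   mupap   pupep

ruyab ~ ruyep — Ulvata a corresponds to Mimekic e after a consonant, before a labial obstruent.
ruyab ~ ruyep — Ulvata b corresponds to Mimekic p word-finally.
Applying these to Ulvata 'mupab':
  mupab → mupeb   (a→e after a consonant, before a labial obstruent)
  mupeb → mupep   (b→p word-finally)
So the Mimekic cognate is 'mupep'.

mupep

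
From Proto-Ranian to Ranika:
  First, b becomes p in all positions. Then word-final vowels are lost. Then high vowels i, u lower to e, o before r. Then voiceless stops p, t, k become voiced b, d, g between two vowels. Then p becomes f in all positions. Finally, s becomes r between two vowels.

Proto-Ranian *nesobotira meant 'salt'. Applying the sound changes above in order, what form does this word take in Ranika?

neroboder

Ranika: *nesobotira
  nesobotira → nesopotira   [unconditioned shift]
  nesopotira → nesopotir   [apocope]
  nesopotir → nesopoter   [pre-rhotic lowering]
  nesopoter → nesoboder   [intervocalic voicing]
  nesoboder (rule 5 does not apply)
  nesoboder → neroboder   [rhotacism]
  giving Ranika neroboder.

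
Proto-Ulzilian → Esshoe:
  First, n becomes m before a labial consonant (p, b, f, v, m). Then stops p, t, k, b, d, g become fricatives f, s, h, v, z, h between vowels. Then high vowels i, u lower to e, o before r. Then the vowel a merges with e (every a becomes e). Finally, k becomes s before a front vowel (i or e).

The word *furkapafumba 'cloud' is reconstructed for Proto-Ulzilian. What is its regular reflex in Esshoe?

Esshoe: *furkapafumba
  furkapafumba (rule 1 does not apply)
  furkapafumba → furkafafumba   [intervocalic lenition]
  furkafafumba → forkafafumba   [pre-rhotic lowering]
  forkafafumba → forkefefumbe   [vowel merger]
  forkefefumbe → forsefefumbe   [palatalisation]
  giving Esshoe forsefefumbe.

forsefefumbe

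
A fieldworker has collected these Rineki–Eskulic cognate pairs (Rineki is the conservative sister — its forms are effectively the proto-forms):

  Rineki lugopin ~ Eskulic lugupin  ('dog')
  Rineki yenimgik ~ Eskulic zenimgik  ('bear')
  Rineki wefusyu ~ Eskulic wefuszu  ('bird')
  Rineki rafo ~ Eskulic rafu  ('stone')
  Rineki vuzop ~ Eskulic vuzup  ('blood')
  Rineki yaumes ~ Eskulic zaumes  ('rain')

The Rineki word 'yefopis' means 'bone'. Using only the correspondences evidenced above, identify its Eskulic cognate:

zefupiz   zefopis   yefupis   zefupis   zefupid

zefupis

yenimgik ~ zenimgik — Rineki y corresponds to Eskulic z word-initially before a front vowel.
lugopin ~ lugupin, vuzop ~ vuzup — Rineki o corresponds to Eskulic u after a consonant, before a labial obstruent.
Applying these to Rineki 'yefopis':
  yefopis → zefopis   (y→z word-initially before a front vowel)
  zefopis → zefupis   (o→u after a consonant, before a labial obstruent)
So the Eskulic cognate is 'zefupis'.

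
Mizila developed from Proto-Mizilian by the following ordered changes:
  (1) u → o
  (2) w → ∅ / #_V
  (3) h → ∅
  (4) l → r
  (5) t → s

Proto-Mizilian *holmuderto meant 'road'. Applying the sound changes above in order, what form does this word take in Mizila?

ormoderso

Mizila: *holmuderto > holmoderto > olmoderto > ormoderto > ormoderso  (by vowel merger, h-loss, unconditioned shift, unconditioned shift)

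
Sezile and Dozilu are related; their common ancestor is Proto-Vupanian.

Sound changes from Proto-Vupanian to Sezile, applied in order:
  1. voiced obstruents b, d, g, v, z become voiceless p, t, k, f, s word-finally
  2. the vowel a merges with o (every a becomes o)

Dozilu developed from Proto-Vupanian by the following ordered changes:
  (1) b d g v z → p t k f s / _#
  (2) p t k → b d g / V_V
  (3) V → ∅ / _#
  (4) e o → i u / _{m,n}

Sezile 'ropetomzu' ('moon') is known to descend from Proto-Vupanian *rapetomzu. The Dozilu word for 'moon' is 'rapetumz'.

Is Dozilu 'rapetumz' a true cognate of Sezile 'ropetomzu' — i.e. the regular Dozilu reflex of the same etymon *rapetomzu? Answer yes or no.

no

Derive the expected Dozilu reflex of *rapetomzu:
Dozilu: *rapetomzu > rabedomzu > rabedomz > rabedumz  (by intervocalic voicing, apocope, pre-nasal raising)
The regular Dozilu reflex would be 'rabedumz', but the attested form is 'rapetumz'. The correspondence is irregular, so they are not cognates (the Dozilu form has a different source).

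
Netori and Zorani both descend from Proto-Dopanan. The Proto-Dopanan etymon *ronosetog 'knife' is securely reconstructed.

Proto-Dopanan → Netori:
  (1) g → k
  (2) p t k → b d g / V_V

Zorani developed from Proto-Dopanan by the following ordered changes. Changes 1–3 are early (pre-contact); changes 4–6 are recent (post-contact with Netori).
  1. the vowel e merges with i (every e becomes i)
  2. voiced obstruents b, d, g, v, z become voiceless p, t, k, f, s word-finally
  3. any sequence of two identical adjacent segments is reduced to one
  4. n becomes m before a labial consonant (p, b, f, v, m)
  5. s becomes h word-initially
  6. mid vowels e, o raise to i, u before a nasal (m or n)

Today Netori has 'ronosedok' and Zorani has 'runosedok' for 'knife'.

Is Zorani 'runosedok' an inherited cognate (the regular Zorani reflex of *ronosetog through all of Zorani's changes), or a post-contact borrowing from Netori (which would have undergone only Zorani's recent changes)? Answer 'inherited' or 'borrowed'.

If inherited, *ronosetog would pass through all of Zorani's changes:
Zorani: *ronosetog > ronositog > ronositok > runositok  (by vowel merger, final devoicing, pre-nasal raising)
If borrowed from Netori 'ronosedok' after the early changes, it would undergo only the recent ones:
  rule 4 (nasal place assimilation): no change (ronosedok)
  rule 5 (debuccalisation): no change (ronosedok)
  rule 6 (pre-nasal raising): ronosedok → runosedok
  ⇒ as a loan: runosedok
Zorani 'runosedok' matches the loan outcome 'runosedok', not the inherited 'runositok' — it skipped the early Zorani changes, so it was borrowed from Netori.

borrowed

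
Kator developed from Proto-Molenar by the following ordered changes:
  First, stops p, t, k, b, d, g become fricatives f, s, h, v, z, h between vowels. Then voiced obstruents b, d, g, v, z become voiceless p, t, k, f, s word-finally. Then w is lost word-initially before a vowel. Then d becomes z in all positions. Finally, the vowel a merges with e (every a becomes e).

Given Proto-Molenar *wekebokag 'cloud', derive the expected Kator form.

Kator: *wekebokag
  wekebokag → wehevohag   [intervocalic lenition]
  wehevohag → wehevohak   [final devoicing]
  wehevohak → ehevohak   [glide loss]
  ehevohak (rule 4 does not apply)
  ehevohak → ehevohek   [vowel merger]
  giving Kator ehevohek.

ehevohek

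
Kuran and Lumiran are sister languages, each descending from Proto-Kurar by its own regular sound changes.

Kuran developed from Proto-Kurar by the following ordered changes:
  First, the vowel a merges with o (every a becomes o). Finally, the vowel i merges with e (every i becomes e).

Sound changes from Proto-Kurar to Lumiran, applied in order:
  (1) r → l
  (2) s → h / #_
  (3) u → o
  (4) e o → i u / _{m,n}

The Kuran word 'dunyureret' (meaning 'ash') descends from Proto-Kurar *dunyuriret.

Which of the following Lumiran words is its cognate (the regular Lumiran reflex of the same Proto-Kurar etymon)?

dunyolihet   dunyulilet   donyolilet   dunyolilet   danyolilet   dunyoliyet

dunyolilet

Lumiran: *dunyuriret > dunyulilet > donyolilet > dunyolilet  (by unconditioned shift, vowel merger, pre-nasal raising)
Only 'dunyolilet' matches the regular Lumiran development of *dunyuriret.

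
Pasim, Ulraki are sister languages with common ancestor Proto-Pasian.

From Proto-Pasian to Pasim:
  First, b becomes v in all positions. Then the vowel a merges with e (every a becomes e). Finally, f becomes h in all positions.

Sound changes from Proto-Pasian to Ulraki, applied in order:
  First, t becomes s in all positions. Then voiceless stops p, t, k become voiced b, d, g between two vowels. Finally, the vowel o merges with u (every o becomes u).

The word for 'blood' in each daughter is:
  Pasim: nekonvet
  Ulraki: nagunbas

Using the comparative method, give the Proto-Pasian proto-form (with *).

Position 8: Pasim has t, Ulraki has s. Pasim preserves t here (none of its changes turn any other segment into t), so the proto-segment is *t.
Position 4: Pasim has o, Ulraki has u. Pasim preserves o here (none of its changes turn any other segment into o), so the proto-segment is *o.
This points to *nakonbat. Verify forward in each daughter:
Pasim: start from *nakonbat.
  rule 1 (unconditioned shift): nakonbat → nakonvat
  rule 2 (vowel merger): nakonvat → nekonvet
  rule 3: no change — nekonvet
  ⇒ Pasim nekonvet
Ulraki: start from *nakonbat.
  rule 1 (unconditioned shift): nakonbat → nakonbas
  rule 2 (intervocalic voicing): nakonbas → nagonbas
  rule 3 (vowel merger): nagonbas → nagunbas
  ⇒ Ulraki nagunbas
*nakonbat is the unique common source.

*nakonbat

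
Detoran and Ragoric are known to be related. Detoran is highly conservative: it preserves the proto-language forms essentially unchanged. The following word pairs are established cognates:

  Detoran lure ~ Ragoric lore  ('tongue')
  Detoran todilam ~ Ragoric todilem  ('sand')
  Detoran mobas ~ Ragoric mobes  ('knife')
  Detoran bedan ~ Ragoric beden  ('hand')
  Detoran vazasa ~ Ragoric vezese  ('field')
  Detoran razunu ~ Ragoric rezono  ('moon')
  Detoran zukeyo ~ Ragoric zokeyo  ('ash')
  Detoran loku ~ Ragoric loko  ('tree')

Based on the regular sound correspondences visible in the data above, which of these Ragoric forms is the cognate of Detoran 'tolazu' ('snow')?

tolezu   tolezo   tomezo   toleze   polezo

mobas ~ mobes, vazasa ~ vezese — Detoran a corresponds to Ragoric e after a consonant, before a consonant other than r, m, n, p, b, f, v.
razunu ~ rezono, loku ~ loko — Detoran u corresponds to Ragoric o word-finally.
Applying these to Detoran 'tolazu':
  tolazu → tolezu   (a→e after a consonant, before a consonant other than r, m, n, p, b, f, v)
  tolezu → tolezo   (u→o word-finally)
So the Ragoric cognate is 'tolezo'.

tolezo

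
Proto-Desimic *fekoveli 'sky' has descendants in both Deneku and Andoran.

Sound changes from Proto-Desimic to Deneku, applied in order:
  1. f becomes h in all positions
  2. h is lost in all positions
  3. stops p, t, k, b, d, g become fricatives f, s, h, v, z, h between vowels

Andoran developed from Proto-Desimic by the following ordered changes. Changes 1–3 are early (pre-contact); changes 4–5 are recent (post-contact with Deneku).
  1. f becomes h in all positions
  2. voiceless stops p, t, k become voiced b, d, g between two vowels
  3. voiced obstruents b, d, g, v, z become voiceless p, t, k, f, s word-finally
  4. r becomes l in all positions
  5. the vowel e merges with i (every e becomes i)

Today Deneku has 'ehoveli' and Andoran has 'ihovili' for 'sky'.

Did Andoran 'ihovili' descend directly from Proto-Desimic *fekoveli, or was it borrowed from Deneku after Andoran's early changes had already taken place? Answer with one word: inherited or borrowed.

borrowed

If inherited, *fekoveli would pass through all of Andoran's changes:
Andoran: start from *fekoveli.
  rule 1 (unconditioned shift): fekoveli → hekoveli
  rule 2 (intervocalic voicing): hekoveli → hegoveli
  rule 3: no change — hegoveli
  rule 4: no change — hegoveli
  rule 5 (vowel merger): hegoveli → higovili
  ⇒ Andoran higovili
If borrowed from Deneku 'ehoveli' after the early changes, it would undergo only the recent ones:
  rule 4 (unconditioned shift): no change (ehoveli)
  rule 5 (vowel merger): ehoveli → ihovili
  ⇒ as a loan: ihovili
Andoran 'ihovili' matches the loan outcome 'ihovili', not the inherited 'higovili' — it skipped the early Andoran changes, so it was borrowed from Deneku.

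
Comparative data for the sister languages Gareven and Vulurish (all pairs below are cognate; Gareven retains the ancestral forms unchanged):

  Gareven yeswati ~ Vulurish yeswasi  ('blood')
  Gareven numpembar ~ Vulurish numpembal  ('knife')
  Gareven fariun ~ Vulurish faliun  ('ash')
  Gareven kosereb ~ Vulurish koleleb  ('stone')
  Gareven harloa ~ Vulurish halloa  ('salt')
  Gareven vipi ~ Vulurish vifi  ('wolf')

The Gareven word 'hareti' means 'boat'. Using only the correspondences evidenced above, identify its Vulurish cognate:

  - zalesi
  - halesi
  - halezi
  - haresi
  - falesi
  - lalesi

kosereb ~ koleleb — Gareven r corresponds to Vulurish l between vowels (before a front vowel).
yeswati ~ yeswasi — Gareven t corresponds to Vulurish s between vowels (before a front vowel).
Applying these to Gareven 'hareti':
  hareti → haleti   (r→l between vowels (before a front vowel))
  haleti → halesi   (t→s between vowels (before a front vowel))
So the Vulurish cognate is 'halesi'.

halesi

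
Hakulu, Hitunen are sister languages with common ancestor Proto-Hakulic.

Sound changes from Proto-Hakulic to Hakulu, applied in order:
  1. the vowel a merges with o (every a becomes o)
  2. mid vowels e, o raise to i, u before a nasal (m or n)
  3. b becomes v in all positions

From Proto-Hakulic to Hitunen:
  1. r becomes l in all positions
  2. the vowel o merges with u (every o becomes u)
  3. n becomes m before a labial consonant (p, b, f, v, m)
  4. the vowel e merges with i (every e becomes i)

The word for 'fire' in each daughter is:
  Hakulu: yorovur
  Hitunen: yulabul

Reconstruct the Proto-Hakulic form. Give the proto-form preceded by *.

Position 5: Hakulu has v, Hitunen has b. Hitunen preserves b here (none of its changes turn any other segment into b), so the proto-segment is *b.
Position 4: Hakulu has o, Hitunen has a. Hitunen preserves a here (none of its changes turn any other segment into a), so the proto-segment is *a.
Verify the candidate proto-form against each daughter:
Hakulu: *yorabur
  yorabur → yorobur   [vowel merger]
  yorobur (rule 2 does not apply)
  yorobur → yorovur   [unconditioned shift]
  giving Hakulu yorovur.
Hitunen: *yorabur
  yorabur → yolabul   [unconditioned shift]
  yolabul → yulabul   [vowel merger]
  yulabul (rule 3 does not apply)
  yulabul (rule 4 does not apply)
  giving Hitunen yulabul.
No other proto-form is consistent with every reflex, so the reconstruction is *yorabur.

*yorabur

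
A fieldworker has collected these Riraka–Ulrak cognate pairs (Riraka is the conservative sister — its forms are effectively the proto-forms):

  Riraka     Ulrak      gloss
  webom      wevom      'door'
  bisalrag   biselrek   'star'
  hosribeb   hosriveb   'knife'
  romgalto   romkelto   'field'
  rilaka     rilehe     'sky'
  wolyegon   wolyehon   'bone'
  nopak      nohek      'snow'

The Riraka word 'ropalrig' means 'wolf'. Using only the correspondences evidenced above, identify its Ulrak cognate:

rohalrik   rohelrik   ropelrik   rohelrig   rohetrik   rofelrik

rohelrik

nopak ~ nohek — Riraka p corresponds to Ulrak h between vowels (before a back vowel).
bisalrag ~ biselrek, romgalto ~ romkelto — Riraka a corresponds to Ulrak e after a consonant, before a consonant other than r, m, n, p, b, f, v.
bisalrag ~ biselrek — Riraka g corresponds to Ulrak k word-finally.
Applying these to Riraka 'ropalrig':
  ropalrig → rohalrig   (p→h between vowels (before a back vowel))
  rohalrig → rohelrig   (a→e after a consonant, before a consonant other than r, m, n, p, b, f, v)
  rohelrig → rohelrik   (g→k word-finally)
So the Ulrak cognate is 'rohelrik'.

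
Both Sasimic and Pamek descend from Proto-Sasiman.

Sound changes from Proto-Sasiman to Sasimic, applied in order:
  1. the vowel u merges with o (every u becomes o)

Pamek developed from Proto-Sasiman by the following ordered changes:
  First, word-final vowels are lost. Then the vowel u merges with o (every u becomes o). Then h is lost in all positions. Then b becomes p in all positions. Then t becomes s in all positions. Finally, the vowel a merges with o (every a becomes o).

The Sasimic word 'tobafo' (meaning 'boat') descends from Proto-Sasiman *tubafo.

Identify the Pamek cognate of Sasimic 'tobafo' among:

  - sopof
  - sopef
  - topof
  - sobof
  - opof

sopof

Pamek: start from *tubafo.
  rule 1 (apocope): tubafo → tubaf
  rule 2 (vowel merger): tubaf → tobaf
  rule 3: no change — tobaf
  rule 4 (unconditioned shift): tobaf → topaf
  rule 5 (unconditioned shift): topaf → sopaf
  rule 6 (vowel merger): sopaf → sopof
  ⇒ Pamek sopof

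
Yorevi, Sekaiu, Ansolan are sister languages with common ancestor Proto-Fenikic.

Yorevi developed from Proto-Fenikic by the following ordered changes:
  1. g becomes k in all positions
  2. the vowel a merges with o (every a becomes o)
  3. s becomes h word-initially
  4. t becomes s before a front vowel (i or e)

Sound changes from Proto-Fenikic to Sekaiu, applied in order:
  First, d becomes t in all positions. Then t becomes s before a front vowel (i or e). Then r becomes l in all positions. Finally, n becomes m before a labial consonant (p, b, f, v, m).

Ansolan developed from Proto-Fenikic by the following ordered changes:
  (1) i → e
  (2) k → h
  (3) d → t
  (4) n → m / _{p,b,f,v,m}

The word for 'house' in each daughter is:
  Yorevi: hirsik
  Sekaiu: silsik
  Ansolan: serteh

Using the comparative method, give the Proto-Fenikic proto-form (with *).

*sirtik

Position 3: Yorevi has r, Sekaiu has l, Ansolan has r. Yorevi preserves r here (none of its changes turn any other segment into r), so the proto-segment is *r.
Position 6: Yorevi has k, Sekaiu has k, Ansolan has h. Sekaiu preserves k here (none of its changes turn any other segment into k), so the proto-segment is *k.
Position 2: Yorevi has i, Sekaiu has i, Ansolan has e. Yorevi preserves i here (none of its changes turn any other segment into i), so the proto-segment is *i.
Verify the candidate proto-form against each daughter:
Yorevi: *sirtik
  sirtik (rule 1 does not apply)
  sirtik (rule 2 does not apply)
  sirtik → hirtik   [debuccalisation]
  hirtik → hirsik   [palatalisation]
  giving Yorevi hirsik.
Sekaiu: start from *sirtik.
  rule 1: no change — sirtik
  rule 2 (palatalisation): sirtik → sirsik
  rule 3 (unconditioned shift): sirsik → silsik
  rule 4: no change — silsik
  ⇒ Sekaiu silsik
Ansolan: start from *sirtik.
  rule 1 (vowel merger): sirtik → sertek
  rule 2 (unconditioned shift): sertek → serteh
  rule 3: no change — serteh
  rule 4: no change — serteh
  ⇒ Ansolan serteh
No other proto-form is consistent with every reflex, so the reconstruction is *sirtik.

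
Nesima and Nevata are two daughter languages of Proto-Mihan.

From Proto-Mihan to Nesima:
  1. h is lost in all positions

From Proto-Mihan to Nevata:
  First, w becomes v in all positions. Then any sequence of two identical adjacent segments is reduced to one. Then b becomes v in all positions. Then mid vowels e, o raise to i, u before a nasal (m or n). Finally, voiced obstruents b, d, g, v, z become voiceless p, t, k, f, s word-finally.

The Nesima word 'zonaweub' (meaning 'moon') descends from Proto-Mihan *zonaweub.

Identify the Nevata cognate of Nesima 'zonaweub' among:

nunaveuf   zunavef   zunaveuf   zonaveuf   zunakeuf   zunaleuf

Nevata: *zonaweub
  zonaweub → zonaveub   [unconditioned shift]
  zonaveub (rule 2 does not apply)
  zonaveub → zonaveuv   [unconditioned shift]
  zonaveuv → zunaveuv   [pre-nasal raising]
  zunaveuv → zunaveuf   [final devoicing]
  giving Nevata zunaveuf.

zunaveuf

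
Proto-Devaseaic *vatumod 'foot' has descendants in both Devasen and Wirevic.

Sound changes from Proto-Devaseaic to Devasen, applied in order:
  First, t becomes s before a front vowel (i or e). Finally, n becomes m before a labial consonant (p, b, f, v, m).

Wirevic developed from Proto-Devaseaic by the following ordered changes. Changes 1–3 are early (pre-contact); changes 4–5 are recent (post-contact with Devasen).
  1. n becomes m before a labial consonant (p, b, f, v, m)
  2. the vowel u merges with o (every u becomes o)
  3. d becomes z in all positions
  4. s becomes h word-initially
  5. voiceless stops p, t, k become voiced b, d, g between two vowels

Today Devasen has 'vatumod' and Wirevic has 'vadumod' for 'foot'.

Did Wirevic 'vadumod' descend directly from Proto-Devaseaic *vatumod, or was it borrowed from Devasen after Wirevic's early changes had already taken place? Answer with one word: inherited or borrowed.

borrowed

If inherited, *vatumod would pass through all of Wirevic's changes:
Wirevic: start from *vatumod.
  rule 1: no change — vatumod
  rule 2 (vowel merger): vatumod → vatomod
  rule 3 (unconditioned shift): vatomod → vatomoz
  rule 4: no change — vatomoz
  rule 5 (intervocalic voicing): vatomoz → vadomoz
  ⇒ Wirevic vadomoz
If borrowed from Devasen 'vatumod' after the early changes, it would undergo only the recent ones:
  rule 4 (debuccalisation): no change (vatumod)
  rule 5 (intervocalic voicing): vatumod → vadumod
  ⇒ as a loan: vadumod
Wirevic 'vadumod' matches the loan outcome 'vadumod', not the inherited 'vadomoz' — it skipped the early Wirevic changes, so it was borrowed from Devasen.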